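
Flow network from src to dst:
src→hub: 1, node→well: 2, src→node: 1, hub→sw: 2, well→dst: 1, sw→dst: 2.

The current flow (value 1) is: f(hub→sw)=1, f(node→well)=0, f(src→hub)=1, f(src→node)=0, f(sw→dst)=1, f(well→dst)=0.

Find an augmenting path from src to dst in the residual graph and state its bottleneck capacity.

Residual along src→node→well→dst: src→node: 1, node→well: 2, well→dst: 1.
Bottleneck = min = 1.

src→node→well→dst, bottleneck 1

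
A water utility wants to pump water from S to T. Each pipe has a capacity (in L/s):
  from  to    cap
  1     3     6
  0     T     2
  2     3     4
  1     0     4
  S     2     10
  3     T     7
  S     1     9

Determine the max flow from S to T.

Augment S→1→0→T: bottleneck 2. Total 2.
Augment S→1→3→T: bottleneck 6. Total 8.
Augment S→2→3→T: bottleneck 1. Total 9.
No augmenting path remains in the residual graph.

9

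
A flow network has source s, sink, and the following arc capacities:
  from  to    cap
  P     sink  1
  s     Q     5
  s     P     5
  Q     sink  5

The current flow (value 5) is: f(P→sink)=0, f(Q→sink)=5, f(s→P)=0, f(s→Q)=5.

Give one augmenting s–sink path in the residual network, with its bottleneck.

s→P→sink, bottleneck 1

Residual along s→P→sink: s→P: 5, P→sink: 1.
Bottleneck = min = 1.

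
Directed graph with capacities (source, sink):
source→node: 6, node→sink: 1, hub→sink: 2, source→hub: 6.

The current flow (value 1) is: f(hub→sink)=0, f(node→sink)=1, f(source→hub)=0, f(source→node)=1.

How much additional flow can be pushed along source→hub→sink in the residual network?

Residual capacities along the path: source→hub: 6, hub→sink: 2.
Minimum is 2.

2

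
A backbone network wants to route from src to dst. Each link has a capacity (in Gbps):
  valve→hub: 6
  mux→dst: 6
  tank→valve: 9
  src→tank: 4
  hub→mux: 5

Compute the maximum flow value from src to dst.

Augment src→tank→valve→hub→mux→dst: bottleneck 4. Total 4.
No augmenting path remains in the residual graph.

4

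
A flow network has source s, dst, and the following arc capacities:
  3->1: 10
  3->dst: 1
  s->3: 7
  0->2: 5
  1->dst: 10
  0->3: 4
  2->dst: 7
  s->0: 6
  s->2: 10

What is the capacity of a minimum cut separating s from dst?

18

Max flow = 18 (via 4 augmenting paths).
In the residual at optimum, the set reachable from s is {0, 2, s}.
Cut edges: s->3 (cap 7), 0->3 (cap 4), 2->dst (cap 7). Sum = 18.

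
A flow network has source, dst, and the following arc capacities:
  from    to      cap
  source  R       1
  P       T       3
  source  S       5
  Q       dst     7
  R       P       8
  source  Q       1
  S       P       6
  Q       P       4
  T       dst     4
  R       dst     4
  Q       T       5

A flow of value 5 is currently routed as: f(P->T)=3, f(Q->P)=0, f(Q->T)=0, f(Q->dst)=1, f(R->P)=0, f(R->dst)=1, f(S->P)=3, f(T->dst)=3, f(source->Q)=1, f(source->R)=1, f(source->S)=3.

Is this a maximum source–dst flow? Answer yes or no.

Yes

Residual reachable from source: {P, S, source}; dst is not reachable.
Saturated cut: source->Q, source->R, P->T with total capacity 5 = current flow value. Flow is maximum.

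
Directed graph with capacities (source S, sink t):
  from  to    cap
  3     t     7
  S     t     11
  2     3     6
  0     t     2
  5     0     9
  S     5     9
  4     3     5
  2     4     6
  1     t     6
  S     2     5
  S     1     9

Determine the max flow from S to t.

24

Augment S->t: bottleneck 11. Total 11.
Augment S->1->t: bottleneck 6. Total 17.
Augment S->2->3->t: bottleneck 5. Total 22.
Augment S->5->0->t: bottleneck 2. Total 24.
No augmenting path remains in the residual graph.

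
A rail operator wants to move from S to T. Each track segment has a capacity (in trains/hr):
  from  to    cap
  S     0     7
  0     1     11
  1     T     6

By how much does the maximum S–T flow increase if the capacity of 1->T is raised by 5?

1

Original max flow = 6.
After raising cap(1->T), augmenting paths through that edge carry 1 more unit.
New max flow = 7. Increase = 1.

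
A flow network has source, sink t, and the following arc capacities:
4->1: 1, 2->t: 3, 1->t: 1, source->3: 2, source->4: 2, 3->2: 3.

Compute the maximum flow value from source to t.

3

Augment source->3->2->t: bottleneck 2. Total 2.
Augment source->4->1->t: bottleneck 1. Total 3.
No augmenting path remains in the residual graph.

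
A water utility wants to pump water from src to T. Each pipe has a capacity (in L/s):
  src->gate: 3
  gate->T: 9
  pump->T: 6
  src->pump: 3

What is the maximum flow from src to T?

6

Augment src->pump->T: bottleneck 3. Total 3.
Augment src->gate->T: bottleneck 3. Total 6.
No augmenting path remains in the residual graph.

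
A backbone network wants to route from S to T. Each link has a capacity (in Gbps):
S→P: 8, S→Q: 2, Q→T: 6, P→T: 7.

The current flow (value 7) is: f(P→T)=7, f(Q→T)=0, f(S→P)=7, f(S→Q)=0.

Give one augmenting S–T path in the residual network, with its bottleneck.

S→Q→T, bottleneck 2

Residual along S→Q→T: S→Q: 2, Q→T: 6.
Bottleneck = min = 2.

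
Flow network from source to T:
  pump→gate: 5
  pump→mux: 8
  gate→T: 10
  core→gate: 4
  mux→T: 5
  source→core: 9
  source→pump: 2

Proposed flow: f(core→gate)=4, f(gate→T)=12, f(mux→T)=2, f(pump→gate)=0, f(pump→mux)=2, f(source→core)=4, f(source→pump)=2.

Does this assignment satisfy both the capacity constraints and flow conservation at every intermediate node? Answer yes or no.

Capacity violated on gate→T: flow 12 > capacity 10.

No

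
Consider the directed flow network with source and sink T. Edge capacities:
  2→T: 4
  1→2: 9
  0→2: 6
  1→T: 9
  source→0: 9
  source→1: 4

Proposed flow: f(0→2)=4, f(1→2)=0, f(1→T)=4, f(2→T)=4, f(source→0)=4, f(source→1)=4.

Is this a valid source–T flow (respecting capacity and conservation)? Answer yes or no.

Yes

Every edge has 0 ≤ f(e) ≤ cap(e).
At each intermediate node, inflow equals outflow.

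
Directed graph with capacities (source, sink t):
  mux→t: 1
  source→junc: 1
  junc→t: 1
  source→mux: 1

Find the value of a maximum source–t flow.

2

Augment source→mux→t: bottleneck 1. Total 1.
Augment source→junc→t: bottleneck 1. Total 2.
No augmenting path remains in the residual graph.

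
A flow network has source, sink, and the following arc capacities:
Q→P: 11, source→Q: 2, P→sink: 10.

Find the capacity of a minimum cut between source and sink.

Max flow = 2 (via 1 augmenting path).
In the residual at optimum, the set reachable from source is {source}.
Cut edges: source→Q (cap 2). Sum = 2.

2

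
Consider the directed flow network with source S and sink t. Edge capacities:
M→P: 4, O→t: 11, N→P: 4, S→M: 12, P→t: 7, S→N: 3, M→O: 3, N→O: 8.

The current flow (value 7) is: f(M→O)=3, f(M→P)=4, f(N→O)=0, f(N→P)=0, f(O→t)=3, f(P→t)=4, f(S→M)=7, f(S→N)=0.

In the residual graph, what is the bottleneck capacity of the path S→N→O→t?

Residual capacities along the path: S→N: 3, N→O: 8, O→t: 8.
Minimum is 3.

3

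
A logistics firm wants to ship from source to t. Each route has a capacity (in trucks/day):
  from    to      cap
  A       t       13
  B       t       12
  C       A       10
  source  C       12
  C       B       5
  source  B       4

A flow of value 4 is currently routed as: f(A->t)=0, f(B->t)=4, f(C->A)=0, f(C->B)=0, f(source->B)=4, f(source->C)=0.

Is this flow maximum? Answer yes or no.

No

Residual path source->C->A->t has bottleneck 10 > 0.
Pushing 10 along it raises the flow to 14, so the given flow is not maximum.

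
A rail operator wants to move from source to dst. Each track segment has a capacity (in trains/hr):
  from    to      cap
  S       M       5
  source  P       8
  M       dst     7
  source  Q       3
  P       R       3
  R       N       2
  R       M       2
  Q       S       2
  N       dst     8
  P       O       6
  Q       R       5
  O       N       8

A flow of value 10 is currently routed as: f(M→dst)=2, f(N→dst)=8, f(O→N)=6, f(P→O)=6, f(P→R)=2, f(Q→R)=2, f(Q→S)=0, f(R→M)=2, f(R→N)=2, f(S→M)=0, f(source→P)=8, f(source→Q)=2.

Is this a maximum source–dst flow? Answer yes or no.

Residual path source→Q→S→M→dst has bottleneck 1 > 0.
Pushing 1 along it raises the flow to 11, so the given flow is not maximum.

No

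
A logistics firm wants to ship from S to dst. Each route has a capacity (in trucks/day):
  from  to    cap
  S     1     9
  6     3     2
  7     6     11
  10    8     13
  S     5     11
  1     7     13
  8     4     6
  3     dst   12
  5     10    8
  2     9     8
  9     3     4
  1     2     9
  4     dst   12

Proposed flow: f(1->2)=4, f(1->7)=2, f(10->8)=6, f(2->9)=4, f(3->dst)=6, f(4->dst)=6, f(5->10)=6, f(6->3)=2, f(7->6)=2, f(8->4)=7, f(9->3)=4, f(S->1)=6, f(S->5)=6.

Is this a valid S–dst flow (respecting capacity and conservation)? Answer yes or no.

No

Capacity violated on 8->4: flow 7 > capacity 6.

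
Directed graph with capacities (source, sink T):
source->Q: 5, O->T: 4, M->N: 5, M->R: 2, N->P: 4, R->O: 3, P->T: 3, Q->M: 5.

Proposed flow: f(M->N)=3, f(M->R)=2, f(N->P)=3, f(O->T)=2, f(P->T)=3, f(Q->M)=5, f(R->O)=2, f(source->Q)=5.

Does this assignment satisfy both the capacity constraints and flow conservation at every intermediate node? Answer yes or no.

Every edge has 0 ≤ f(e) ≤ cap(e).
At each intermediate node, inflow equals outflow.

Yes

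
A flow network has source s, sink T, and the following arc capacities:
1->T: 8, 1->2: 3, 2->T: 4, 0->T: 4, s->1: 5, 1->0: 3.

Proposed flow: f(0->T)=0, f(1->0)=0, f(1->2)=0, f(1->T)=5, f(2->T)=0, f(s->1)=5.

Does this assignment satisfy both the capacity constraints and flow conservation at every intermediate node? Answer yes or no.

Every edge has 0 ≤ f(e) ≤ cap(e).
At each intermediate node, inflow equals outflow.

Yes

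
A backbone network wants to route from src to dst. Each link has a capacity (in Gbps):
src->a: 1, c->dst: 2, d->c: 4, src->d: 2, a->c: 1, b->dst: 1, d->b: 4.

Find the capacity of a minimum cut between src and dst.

Max flow = 3 (via 3 augmenting paths).
In the residual at optimum, the set reachable from src is {src}.
Cut edges: src->a (cap 1), src->d (cap 2). Sum = 3.

3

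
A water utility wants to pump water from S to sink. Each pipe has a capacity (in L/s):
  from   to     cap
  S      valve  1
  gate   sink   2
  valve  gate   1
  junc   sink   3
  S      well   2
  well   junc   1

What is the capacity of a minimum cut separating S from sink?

Max flow = 2 (via 2 augmenting paths).
In the residual at optimum, the set reachable from S is {S, well}.
Cut edges: well->junc (cap 1), S->valve (cap 1). Sum = 2.

2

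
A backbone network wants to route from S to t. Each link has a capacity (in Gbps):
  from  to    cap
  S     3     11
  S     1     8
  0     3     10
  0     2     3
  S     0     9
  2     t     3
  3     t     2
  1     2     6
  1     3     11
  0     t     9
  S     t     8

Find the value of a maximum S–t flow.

Augment S→t: bottleneck 8. Total 8.
Augment S→0→t: bottleneck 9. Total 17.
Augment S→3→t: bottleneck 2. Total 19.
Augment S→1→2→t: bottleneck 3. Total 22.
No augmenting path remains in the residual graph.

22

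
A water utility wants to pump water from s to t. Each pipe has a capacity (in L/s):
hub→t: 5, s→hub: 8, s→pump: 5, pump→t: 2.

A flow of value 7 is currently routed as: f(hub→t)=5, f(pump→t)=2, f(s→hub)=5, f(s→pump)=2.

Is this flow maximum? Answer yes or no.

Residual reachable from s: {hub, pump, s}; t is not reachable.
Saturated cut: pump→t, hub→t with total capacity 7 = current flow value. Flow is maximum.

Yes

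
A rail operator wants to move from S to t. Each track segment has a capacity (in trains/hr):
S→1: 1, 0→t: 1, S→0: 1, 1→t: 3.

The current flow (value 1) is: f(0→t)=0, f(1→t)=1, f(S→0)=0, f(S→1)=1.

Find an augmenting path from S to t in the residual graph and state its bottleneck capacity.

S→0→t, bottleneck 1

Residual along S→0→t: S→0: 1, 0→t: 1.
Bottleneck = min = 1.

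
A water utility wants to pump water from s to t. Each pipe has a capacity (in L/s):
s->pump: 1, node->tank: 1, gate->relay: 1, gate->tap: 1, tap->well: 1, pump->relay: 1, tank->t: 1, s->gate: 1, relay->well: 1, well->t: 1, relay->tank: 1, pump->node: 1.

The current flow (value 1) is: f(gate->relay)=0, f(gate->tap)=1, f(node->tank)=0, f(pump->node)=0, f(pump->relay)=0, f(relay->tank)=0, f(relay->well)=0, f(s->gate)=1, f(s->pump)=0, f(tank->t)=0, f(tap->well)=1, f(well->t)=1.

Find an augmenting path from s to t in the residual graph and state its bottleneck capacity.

Residual along s->pump->relay->tank->t: s->pump: 1, pump->relay: 1, relay->tank: 1, tank->t: 1.
Bottleneck = min = 1.

s->pump->relay->tank->t, bottleneck 1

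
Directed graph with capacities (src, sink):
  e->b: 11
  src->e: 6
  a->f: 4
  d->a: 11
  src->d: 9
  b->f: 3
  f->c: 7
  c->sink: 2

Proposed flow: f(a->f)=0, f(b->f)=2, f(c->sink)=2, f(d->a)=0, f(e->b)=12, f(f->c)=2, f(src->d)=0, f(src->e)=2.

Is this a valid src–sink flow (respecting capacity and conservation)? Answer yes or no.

No

Capacity violated on e->b: flow 12 > capacity 11.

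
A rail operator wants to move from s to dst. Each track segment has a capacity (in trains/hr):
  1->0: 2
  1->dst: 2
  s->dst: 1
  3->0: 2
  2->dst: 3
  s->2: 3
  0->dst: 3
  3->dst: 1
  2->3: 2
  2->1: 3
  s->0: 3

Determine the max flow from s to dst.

7

Augment s->dst: bottleneck 1. Total 1.
Augment s->2->dst: bottleneck 3. Total 4.
Augment s->0->dst: bottleneck 3. Total 7.
No augmenting path remains in the residual graph.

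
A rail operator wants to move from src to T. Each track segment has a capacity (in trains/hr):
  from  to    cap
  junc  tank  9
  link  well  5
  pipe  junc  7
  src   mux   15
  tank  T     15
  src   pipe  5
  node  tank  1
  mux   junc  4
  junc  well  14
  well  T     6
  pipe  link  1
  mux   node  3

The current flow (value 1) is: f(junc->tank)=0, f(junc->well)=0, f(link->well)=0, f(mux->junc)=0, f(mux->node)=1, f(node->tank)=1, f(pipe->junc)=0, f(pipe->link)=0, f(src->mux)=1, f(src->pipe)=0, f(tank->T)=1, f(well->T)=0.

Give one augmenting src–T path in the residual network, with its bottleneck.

Residual along src->mux->junc->tank->T: src->mux: 14, mux->junc: 4, junc->tank: 9, tank->T: 14.
Bottleneck = min = 4.

src->mux->junc->tank->T, bottleneck 4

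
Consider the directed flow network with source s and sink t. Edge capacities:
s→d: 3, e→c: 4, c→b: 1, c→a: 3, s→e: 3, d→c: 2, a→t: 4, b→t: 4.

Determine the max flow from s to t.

Augment s→d→c→b→t: bottleneck 1. Total 1.
Augment s→d→c→a→t: bottleneck 1. Total 2.
Augment s→e→c→a→t: bottleneck 2. Total 4.
No augmenting path remains in the residual graph.

4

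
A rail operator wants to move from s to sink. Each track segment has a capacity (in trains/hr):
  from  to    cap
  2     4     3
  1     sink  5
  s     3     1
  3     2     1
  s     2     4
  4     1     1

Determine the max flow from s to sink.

1

Augment s->2->4->1->sink: bottleneck 1. Total 1.
No augmenting path remains in the residual graph.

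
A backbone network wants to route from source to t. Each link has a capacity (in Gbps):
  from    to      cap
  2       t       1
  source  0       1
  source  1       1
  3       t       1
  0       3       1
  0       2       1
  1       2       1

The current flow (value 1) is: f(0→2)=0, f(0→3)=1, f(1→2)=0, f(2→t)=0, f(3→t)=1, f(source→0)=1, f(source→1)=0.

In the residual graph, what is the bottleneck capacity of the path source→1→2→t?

1

Residual capacities along the path: source→1: 1, 1→2: 1, 2→t: 1.
Minimum is 1.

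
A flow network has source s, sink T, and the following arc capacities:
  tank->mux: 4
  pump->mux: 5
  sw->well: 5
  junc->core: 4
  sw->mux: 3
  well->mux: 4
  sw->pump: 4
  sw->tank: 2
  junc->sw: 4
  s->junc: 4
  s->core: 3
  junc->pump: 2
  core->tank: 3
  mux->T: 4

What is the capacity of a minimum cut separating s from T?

Max flow = 4 (via 2 augmenting paths).
In the residual at optimum, the set reachable from s is {core, junc, mux, pump, s, sw, tank, well}.
Cut edges: mux->T (cap 4). Sum = 4.

4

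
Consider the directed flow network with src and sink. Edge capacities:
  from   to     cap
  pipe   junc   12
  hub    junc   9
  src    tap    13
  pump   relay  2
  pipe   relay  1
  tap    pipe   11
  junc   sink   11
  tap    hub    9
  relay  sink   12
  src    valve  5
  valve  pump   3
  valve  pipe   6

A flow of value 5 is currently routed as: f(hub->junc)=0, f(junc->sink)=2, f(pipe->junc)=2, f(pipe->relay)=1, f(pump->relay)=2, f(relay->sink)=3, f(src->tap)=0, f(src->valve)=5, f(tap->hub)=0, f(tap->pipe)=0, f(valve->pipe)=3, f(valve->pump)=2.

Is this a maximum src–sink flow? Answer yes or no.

Residual path src->tap->pipe->junc->sink has bottleneck 9 > 0.
Pushing 9 along it raises the flow to 14, so the given flow is not maximum.

No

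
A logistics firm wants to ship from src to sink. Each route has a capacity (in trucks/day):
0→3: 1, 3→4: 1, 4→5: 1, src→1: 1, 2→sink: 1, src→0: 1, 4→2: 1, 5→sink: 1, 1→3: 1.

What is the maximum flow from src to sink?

1

Augment src→1→3→4→2→sink: bottleneck 1. Total 1.
No augmenting path remains in the residual graph.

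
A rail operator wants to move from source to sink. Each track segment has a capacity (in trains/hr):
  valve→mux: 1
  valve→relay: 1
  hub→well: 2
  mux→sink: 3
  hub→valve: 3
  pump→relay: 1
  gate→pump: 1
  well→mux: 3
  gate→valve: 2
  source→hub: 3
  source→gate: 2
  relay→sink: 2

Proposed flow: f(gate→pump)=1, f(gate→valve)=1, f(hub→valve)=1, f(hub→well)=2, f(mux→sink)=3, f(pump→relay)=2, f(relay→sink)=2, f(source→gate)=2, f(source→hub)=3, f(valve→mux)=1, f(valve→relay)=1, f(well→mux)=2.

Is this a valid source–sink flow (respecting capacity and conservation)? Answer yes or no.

No

Capacity violated on pump→relay: flow 2 > capacity 1.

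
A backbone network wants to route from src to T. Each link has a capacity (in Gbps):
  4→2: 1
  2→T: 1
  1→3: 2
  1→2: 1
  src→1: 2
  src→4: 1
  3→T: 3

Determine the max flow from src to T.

Augment src→4→2→T: bottleneck 1. Total 1.
Augment src→1→3→T: bottleneck 2. Total 3.
No augmenting path remains in the residual graph.

3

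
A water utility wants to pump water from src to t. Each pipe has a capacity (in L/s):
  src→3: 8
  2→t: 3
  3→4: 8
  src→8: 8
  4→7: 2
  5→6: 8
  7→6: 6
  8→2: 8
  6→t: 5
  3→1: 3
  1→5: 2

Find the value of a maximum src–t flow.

Augment src→8→2→t: bottleneck 3. Total 3.
Augment src→3→1→5→6→t: bottleneck 2. Total 5.
Augment src→3→4→7→6→t: bottleneck 2. Total 7.
No augmenting path remains in the residual graph.

7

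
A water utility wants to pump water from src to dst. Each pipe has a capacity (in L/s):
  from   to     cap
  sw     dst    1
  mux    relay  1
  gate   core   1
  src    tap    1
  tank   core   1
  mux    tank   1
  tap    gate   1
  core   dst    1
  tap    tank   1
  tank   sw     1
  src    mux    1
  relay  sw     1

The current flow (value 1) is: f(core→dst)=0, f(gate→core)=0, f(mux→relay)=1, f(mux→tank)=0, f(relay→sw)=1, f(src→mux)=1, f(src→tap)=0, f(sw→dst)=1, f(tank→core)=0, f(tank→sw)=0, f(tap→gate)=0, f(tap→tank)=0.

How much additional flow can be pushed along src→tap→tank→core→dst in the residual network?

1

Residual capacities along the path: src→tap: 1, tap→tank: 1, tank→core: 1, core→dst: 1.
Minimum is 1.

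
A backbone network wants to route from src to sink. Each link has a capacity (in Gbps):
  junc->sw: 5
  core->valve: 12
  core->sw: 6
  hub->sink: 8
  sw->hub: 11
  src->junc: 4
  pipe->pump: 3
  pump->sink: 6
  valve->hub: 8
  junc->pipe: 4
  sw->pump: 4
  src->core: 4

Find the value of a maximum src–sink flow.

8

Augment src->core->valve->hub->sink: bottleneck 4. Total 4.
Augment src->junc->sw->hub->sink: bottleneck 4. Total 8.
No augmenting path remains in the residual graph.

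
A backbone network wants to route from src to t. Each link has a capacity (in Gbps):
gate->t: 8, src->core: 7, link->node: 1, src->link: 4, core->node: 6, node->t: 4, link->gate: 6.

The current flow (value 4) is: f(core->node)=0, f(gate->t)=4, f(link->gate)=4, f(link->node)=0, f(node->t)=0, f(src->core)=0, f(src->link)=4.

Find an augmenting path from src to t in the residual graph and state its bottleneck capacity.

Residual along src->core->node->t: src->core: 7, core->node: 6, node->t: 4.
Bottleneck = min = 4.

src->core->node->t, bottleneck 4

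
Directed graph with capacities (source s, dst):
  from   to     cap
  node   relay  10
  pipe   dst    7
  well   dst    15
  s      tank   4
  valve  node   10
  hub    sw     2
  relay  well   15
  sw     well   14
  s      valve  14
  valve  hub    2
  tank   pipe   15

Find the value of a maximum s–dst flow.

Augment s→tank→pipe→dst: bottleneck 4. Total 4.
Augment s→valve→hub→sw→well→dst: bottleneck 2. Total 6.
Augment s→valve→node→relay→well→dst: bottleneck 10. Total 16.
No augmenting path remains in the residual graph.

16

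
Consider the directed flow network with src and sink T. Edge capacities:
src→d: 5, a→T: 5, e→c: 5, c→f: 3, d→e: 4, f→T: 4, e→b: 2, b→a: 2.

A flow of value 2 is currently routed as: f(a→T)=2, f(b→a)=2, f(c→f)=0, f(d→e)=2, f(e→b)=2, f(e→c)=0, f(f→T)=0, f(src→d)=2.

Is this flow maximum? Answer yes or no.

Residual path src→d→e→c→f→T has bottleneck 2 > 0.
Pushing 2 along it raises the flow to 4, so the given flow is not maximum.

No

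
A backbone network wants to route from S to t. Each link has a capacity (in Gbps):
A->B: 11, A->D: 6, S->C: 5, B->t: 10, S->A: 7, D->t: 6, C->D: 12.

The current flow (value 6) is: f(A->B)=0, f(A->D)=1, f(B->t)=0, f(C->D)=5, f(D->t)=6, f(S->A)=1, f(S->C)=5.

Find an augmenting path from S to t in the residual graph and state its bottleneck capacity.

Residual along S->A->B->t: S->A: 6, A->B: 11, B->t: 10.
Bottleneck = min = 6.

S->A->B->t, bottleneck 6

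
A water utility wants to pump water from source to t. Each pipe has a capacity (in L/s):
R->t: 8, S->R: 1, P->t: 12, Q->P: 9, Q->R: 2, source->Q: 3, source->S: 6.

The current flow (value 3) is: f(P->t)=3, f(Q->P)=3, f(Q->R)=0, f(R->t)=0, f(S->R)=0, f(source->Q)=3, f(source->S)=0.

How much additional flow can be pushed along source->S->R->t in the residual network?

1

Residual capacities along the path: source->S: 6, S->R: 1, R->t: 8.
Minimum is 1.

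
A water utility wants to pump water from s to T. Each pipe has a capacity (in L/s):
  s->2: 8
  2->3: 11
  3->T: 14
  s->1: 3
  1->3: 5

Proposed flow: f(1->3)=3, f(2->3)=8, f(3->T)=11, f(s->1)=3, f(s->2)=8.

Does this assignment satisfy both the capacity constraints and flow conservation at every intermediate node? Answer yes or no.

Yes

Every edge has 0 ≤ f(e) ≤ cap(e).
At each intermediate node, inflow equals outflow.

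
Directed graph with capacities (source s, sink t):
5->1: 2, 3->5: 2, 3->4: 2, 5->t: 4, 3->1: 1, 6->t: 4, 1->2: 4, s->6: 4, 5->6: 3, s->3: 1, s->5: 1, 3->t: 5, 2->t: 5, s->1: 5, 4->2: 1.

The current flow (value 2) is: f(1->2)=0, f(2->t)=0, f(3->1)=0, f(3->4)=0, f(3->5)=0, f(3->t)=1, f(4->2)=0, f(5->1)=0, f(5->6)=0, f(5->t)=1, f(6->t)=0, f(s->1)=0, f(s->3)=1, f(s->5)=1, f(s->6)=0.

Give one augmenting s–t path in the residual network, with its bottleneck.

Residual along s->6->t: s->6: 4, 6->t: 4.
Bottleneck = min = 4.

s->6->t, bottleneck 4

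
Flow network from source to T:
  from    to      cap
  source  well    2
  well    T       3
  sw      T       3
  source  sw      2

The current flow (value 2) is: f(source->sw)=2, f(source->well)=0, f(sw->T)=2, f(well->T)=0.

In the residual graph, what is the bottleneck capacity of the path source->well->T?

2

Residual capacities along the path: source->well: 2, well->T: 3.
Minimum is 2.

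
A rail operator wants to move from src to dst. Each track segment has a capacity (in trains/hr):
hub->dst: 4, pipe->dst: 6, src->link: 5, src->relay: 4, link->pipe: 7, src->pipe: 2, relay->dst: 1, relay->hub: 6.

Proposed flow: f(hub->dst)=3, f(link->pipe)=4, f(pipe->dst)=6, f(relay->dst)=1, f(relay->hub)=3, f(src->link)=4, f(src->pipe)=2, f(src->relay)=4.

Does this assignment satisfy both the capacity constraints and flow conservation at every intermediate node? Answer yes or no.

Every edge has 0 ≤ f(e) ≤ cap(e).
At each intermediate node, inflow equals outflow.

Yes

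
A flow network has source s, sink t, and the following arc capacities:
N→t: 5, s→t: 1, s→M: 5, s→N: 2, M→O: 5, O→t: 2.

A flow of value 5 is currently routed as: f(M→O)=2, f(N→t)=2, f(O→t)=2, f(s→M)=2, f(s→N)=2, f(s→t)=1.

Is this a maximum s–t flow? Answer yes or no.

Residual reachable from s: {M, O, s}; t is not reachable.
Saturated cut: s→N, s→t, O→t with total capacity 5 = current flow value. Flow is maximum.

Yes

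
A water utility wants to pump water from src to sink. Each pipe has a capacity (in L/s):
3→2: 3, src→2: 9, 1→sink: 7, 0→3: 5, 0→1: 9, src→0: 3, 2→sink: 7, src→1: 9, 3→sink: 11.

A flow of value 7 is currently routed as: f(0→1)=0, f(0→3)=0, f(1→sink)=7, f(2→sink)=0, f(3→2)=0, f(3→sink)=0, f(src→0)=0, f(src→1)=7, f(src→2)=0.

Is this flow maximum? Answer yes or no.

No

Residual path src→2→sink has bottleneck 7 > 0.
Pushing 7 along it raises the flow to 14, so the given flow is not maximum.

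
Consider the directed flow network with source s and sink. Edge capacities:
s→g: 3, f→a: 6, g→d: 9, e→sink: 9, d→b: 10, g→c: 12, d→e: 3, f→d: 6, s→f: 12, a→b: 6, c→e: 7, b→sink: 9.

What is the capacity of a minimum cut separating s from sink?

15

Max flow = 15 (via 4 augmenting paths).
In the residual at optimum, the set reachable from s is {s}.
Cut edges: s→g (cap 3), s→f (cap 12). Sum = 15.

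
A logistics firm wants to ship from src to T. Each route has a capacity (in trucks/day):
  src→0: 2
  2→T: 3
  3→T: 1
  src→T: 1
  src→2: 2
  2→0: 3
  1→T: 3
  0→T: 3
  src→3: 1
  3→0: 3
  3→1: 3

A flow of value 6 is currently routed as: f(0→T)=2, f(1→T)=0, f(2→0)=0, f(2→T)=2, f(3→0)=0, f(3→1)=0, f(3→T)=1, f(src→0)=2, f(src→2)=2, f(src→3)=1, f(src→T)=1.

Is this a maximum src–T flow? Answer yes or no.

Yes

Residual reachable from src: {src}; T is not reachable.
Saturated cut: src→3, src→2, src→0, src→T with total capacity 6 = current flow value. Flow is maximum.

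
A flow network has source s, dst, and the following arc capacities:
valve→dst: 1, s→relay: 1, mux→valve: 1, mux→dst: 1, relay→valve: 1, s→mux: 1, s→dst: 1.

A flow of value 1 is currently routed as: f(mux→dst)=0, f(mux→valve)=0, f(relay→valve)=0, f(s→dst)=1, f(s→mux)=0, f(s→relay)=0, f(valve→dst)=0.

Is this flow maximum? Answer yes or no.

No

Residual path s→mux→dst has bottleneck 1 > 0.
Pushing 1 along it raises the flow to 2, so the given flow is not maximum.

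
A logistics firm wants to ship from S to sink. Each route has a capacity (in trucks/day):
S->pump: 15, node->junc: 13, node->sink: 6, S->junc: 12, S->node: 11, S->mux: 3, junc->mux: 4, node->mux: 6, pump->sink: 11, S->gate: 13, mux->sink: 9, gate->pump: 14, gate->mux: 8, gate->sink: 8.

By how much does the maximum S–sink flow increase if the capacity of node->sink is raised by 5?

5

Original max flow = 34.
After raising cap(node->sink), augmenting paths through that edge carry 5 more units.
New max flow = 39. Increase = 5.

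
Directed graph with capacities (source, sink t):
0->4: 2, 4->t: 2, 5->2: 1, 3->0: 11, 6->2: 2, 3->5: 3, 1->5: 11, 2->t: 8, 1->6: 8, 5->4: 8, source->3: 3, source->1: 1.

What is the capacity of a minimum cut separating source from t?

4

Max flow = 4 (via 3 augmenting paths).
In the residual at optimum, the set reachable from source is {source}.
Cut edges: source->1 (cap 1), source->3 (cap 3). Sum = 4.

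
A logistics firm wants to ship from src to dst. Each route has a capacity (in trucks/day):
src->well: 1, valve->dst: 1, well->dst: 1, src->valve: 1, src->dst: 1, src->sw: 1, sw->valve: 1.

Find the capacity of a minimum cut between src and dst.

Max flow = 3 (via 3 augmenting paths).
In the residual at optimum, the set reachable from src is {src, sw, valve}.
Cut edges: src->well (cap 1), src->dst (cap 1), valve->dst (cap 1). Sum = 3.

3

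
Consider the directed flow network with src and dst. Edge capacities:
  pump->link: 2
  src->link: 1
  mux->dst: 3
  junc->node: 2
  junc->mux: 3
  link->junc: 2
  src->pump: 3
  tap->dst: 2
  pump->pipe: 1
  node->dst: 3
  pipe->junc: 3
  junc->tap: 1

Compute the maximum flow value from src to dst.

Augment src->link->junc->node->dst: bottleneck 1. Total 1.
Augment src->pump->link->junc->node->dst: bottleneck 1. Total 2.
Augment src->pump->pipe->junc->tap->dst: bottleneck 1. Total 3.
No augmenting path remains in the residual graph.

3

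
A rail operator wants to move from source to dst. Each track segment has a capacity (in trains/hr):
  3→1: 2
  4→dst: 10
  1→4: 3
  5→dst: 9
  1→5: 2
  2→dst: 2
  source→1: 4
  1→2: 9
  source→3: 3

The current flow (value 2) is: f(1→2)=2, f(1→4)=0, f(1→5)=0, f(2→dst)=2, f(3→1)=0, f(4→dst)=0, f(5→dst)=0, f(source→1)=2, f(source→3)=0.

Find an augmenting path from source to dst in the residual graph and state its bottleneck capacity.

source→1→5→dst, bottleneck 2

Residual along source→1→5→dst: source→1: 2, 1→5: 2, 5→dst: 9.
Bottleneck = min = 2.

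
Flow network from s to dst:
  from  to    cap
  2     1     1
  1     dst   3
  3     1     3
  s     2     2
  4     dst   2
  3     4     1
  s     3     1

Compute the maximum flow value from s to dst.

2

Augment s→2→1→dst: bottleneck 1. Total 1.
Augment s→3→1→dst: bottleneck 1. Total 2.
No augmenting path remains in the residual graph.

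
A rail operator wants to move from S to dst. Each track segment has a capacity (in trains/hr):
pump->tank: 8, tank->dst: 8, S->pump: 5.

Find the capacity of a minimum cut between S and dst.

5

Max flow = 5 (via 1 augmenting path).
In the residual at optimum, the set reachable from S is {S}.
Cut edges: S->pump (cap 5). Sum = 5.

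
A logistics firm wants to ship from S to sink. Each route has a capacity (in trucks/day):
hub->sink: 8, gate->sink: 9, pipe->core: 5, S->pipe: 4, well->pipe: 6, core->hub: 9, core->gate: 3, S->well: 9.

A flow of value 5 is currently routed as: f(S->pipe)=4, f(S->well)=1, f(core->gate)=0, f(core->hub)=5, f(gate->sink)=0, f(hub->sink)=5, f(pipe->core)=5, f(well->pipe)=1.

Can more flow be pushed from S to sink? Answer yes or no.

Residual reachable from S: {S, pipe, well}; sink is not reachable.
Saturated cut: pipe->core with total capacity 5 = current flow value. Flow is maximum.

No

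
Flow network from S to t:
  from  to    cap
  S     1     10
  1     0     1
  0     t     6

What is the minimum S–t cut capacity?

1

Max flow = 1 (via 1 augmenting path).
In the residual at optimum, the set reachable from S is {1, S}.
Cut edges: 1→0 (cap 1). Sum = 1.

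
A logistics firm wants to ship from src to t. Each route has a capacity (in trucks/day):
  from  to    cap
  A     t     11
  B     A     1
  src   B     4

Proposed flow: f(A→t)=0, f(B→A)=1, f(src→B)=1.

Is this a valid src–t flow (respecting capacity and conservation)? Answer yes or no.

Conservation fails at A: inflow 1 ≠ outflow 0.

No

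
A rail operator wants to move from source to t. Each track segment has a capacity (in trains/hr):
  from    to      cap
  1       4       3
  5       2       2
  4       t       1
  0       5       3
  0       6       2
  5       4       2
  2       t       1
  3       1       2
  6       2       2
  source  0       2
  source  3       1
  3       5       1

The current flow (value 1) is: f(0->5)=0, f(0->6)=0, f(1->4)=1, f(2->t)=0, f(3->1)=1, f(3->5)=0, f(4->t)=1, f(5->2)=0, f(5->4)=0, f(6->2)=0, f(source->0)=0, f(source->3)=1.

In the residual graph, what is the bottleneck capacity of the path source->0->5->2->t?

1

Residual capacities along the path: source->0: 2, 0->5: 3, 5->2: 2, 2->t: 1.
Minimum is 1.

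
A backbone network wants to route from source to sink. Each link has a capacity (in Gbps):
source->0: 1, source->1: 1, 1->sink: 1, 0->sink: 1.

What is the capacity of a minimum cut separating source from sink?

2

Max flow = 2 (via 2 augmenting paths).
In the residual at optimum, the set reachable from source is {source}.
Cut edges: source->1 (cap 1), source->0 (cap 1). Sum = 2.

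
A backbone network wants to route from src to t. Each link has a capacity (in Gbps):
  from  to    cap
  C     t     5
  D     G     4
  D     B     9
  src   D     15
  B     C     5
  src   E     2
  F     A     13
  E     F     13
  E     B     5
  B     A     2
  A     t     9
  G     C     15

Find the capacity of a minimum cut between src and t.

9

Max flow = 9 (via 3 augmenting paths).
In the residual at optimum, the set reachable from src is {B, C, D, G, src}.
Cut edges: src->E (cap 2), B->A (cap 2), C->t (cap 5). Sum = 9.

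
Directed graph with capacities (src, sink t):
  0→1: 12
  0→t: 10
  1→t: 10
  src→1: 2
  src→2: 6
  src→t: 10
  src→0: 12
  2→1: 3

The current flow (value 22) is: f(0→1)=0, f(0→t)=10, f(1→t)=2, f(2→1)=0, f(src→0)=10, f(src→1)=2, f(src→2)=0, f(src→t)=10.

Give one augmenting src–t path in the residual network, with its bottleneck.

Residual along src→2→1→t: src→2: 6, 2→1: 3, 1→t: 8.
Bottleneck = min = 3.

src→2→1→t, bottleneck 3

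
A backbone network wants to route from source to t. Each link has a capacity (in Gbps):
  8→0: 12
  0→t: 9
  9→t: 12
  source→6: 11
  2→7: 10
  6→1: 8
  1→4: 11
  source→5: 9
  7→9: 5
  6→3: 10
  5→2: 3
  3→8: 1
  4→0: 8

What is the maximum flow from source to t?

12

Augment source→6→1→4→0→t: bottleneck 8. Total 8.
Augment source→6→3→8→0→t: bottleneck 1. Total 9.
Augment source→5→2→7→9→t: bottleneck 3. Total 12.
No augmenting path remains in the residual graph.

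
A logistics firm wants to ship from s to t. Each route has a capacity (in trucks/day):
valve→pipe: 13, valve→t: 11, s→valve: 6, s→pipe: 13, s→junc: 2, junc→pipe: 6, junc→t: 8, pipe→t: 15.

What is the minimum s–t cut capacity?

21

Max flow = 21 (via 3 augmenting paths).
In the residual at optimum, the set reachable from s is {s}.
Cut edges: s→valve (cap 6), s→junc (cap 2), s→pipe (cap 13). Sum = 21.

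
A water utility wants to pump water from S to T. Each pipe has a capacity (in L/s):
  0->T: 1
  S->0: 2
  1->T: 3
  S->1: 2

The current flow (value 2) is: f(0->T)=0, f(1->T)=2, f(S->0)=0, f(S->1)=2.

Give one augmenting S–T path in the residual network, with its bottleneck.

S->0->T, bottleneck 1

Residual along S->0->T: S->0: 2, 0->T: 1.
Bottleneck = min = 1.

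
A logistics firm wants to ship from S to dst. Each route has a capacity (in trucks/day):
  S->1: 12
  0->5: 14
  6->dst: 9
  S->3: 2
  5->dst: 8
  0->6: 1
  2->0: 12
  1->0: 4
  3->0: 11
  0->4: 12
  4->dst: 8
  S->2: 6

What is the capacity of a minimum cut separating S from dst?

12

Max flow = 12 (via 4 augmenting paths).
In the residual at optimum, the set reachable from S is {1, S}.
Cut edges: S->3 (cap 2), S->2 (cap 6), 1->0 (cap 4). Sum = 12.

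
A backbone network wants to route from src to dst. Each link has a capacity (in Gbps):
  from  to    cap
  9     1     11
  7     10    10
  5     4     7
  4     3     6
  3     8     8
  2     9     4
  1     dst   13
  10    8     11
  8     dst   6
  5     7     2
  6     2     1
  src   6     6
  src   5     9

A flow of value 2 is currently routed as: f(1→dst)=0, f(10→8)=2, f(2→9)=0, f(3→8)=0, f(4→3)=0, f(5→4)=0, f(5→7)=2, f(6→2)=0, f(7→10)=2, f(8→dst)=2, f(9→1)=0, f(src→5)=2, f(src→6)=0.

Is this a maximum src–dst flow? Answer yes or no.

No

Residual path src→5→4→3→8→dst has bottleneck 4 > 0.
Pushing 4 along it raises the flow to 6, so the given flow is not maximum.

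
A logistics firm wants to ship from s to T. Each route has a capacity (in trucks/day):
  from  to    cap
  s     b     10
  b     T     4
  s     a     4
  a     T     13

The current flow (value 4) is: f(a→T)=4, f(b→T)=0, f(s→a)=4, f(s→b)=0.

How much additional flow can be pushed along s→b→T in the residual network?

4

Residual capacities along the path: s→b: 10, b→T: 4.
Minimum is 4.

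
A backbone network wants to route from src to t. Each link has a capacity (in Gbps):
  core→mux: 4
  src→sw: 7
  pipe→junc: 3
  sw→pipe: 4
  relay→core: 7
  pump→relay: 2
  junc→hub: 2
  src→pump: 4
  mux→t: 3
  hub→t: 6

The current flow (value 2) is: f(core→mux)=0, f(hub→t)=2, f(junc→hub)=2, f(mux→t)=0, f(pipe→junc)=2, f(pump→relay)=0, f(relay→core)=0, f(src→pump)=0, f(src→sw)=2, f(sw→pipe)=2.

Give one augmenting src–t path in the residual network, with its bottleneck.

src→pump→relay→core→mux→t, bottleneck 2

Residual along src→pump→relay→core→mux→t: src→pump: 4, pump→relay: 2, relay→core: 7, core→mux: 4, mux→t: 3.
Bottleneck = min = 2.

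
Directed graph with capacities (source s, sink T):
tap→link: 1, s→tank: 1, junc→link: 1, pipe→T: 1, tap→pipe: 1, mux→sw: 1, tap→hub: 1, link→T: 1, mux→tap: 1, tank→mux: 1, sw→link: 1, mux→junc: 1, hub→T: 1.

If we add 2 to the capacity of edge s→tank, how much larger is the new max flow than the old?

Original max flow = 1.
Even with extra capacity on s→tank, another cut of capacity 1 remains binding.
New max flow = 1. Increase = 0.

0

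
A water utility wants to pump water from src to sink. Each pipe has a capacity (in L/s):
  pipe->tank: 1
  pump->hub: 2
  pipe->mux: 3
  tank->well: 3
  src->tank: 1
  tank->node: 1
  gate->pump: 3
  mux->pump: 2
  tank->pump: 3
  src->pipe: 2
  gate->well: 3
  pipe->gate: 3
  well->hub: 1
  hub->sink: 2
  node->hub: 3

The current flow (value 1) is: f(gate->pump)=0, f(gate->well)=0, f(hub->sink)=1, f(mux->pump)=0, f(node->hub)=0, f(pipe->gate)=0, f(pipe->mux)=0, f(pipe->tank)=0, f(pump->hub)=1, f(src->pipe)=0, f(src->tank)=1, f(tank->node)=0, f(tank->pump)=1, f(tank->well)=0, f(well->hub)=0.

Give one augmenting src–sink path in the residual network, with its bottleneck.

src->pipe->gate->pump->hub->sink, bottleneck 1

Residual along src->pipe->gate->pump->hub->sink: src->pipe: 2, pipe->gate: 3, gate->pump: 3, pump->hub: 1, hub->sink: 1.
Bottleneck = min = 1.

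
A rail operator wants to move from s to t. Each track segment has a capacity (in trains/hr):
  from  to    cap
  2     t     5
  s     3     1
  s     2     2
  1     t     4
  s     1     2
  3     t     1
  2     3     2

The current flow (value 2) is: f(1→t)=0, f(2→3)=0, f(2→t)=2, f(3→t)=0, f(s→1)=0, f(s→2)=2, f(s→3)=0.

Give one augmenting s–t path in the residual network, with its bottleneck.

Residual along s→1→t: s→1: 2, 1→t: 4.
Bottleneck = min = 2.

s→1→t, bottleneck 2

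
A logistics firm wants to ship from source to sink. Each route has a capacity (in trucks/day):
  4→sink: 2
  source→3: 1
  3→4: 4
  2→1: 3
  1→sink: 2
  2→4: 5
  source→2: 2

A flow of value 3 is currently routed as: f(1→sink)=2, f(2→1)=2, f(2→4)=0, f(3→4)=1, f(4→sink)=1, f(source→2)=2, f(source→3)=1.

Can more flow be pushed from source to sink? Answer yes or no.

Residual reachable from source: {source}; sink is not reachable.
Saturated cut: source→2, source→3 with total capacity 3 = current flow value. Flow is maximum.

No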